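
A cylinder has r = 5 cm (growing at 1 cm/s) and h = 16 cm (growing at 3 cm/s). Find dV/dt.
235π cm³/s

V = πr²h
dV/dt = 2πrh·dr/dt + πr²·dh/dt
= 2π(5)(16)(1) + π(5)²(3)
= 235π cm³/s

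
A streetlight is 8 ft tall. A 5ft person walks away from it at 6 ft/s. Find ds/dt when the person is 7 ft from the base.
10 ft/s

By similar triangles: 8/(x+s) = 5/s
Solving: s = 5x/3
ds/dt = 5/3 · dx/dt = 5/3 · 6 = 10 ft/s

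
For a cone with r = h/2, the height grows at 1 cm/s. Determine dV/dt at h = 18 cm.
81π cm³/s

V = (1/3)π(h/2)²h = πh³/12
dV/dt = πh²/4 · 1
At h = 18: dV/dt = 81π cm³/s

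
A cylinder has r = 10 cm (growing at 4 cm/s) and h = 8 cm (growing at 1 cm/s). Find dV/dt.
740π cm³/s

V = πr²h
dV/dt = 2πrh·dr/dt + πr²·dh/dt
= 2π(10)(8)(4) + π(10)²(1)
= 740π cm³/s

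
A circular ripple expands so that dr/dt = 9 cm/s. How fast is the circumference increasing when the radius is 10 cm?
18π cm/s

C = 2πr
dC/dt = 2π · dr/dt = 2π · 9 = 18π cm/s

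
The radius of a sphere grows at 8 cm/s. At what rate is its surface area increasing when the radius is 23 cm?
1472π cm²/s

S = 4πr²
dS/dt = dS/dr · dr/dt = 8πr · 8
At r = 23: dS/dt = 1472π cm²/s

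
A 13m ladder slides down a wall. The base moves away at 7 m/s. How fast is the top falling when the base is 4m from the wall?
28√17/51 ≈ 2.264 m/s

x² + y² = 13²
2x·dx/dt + 2y·dy/dt = 0
dy/dt = -x/y · dx/dt = -4/(3√17) · 7 = -28√17/51 m/s
The top is descending at 28√17/51 ≈ 2.264 m/s.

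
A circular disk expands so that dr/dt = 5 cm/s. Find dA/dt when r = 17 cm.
170π cm²/s

A = πr²
dA/dt = 2πr · dr/dt = 2π(17)(5) = 170π cm²/s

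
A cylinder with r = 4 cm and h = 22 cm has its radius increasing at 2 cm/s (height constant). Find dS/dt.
120π cm²/s

S = 2πrh + 2πr² (lateral + bases)
dS/dt = (2πh + 4πr)·dr/dt = (2π·22 + 4π·4)·2
= 120π cm²/s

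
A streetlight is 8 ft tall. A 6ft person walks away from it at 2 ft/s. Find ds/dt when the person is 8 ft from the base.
6 ft/s

By similar triangles: 8/(x+s) = 6/s
Solving: s = 6x/2
ds/dt = 6/2 · dx/dt = 3 · 2 = 6 ft/s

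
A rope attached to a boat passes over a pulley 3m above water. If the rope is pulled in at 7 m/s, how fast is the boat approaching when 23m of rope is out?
161√130/260 ≈ 7.06 m/s

rope² = x² + 3²
x = √(23² - 3²) = 2√130
dx/dt = (rope/x) · d(rope)/dt = (23/(2√130)) · (-7) = -161√130/260 m/s
The boat approaches at 161√130/260 ≈ 7.06 m/s.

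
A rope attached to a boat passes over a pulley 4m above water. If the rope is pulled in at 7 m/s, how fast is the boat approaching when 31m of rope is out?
31√105/45 ≈ 7.059 m/s

rope² = x² + 4²
x = √(31² - 4²) = 3√105
dx/dt = (rope/x) · d(rope)/dt = (31/(3√105)) · (-7) = -31√105/45 m/s
The boat approaches at 31√105/45 ≈ 7.059 m/s.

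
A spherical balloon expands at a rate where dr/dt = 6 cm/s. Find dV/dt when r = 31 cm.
23064π cm³/s

V = (4/3)πr³
dV/dt = dV/dr · dr/dt = 4πr² · 6
At r = 31: dV/dt = 23064π cm³/s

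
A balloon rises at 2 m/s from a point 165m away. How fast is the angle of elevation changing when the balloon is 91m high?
0.009294 rad/s

tan(θ) = y/165
sec²(θ) · dθ/dt = (1/165) · dy/dt
dθ/dt = cos²(θ)/165 · 2 = 165/(165² + 91²) · 2
dθ/dt = 0.009294 rad/s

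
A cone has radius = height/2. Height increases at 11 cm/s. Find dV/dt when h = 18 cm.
891π cm³/s

V = (1/3)π(h/2)²h = πh³/12
dV/dt = πh²/4 · 11
At h = 18: dV/dt = 891π cm³/s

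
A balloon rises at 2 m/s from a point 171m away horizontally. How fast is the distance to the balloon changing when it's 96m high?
64√4273/4273 ≈ 0.9791 m/s

z² = 171² + y²
z = √(171² + 96²) = 3√4273
dz/dt = y/z · dy/dt = 96/(3√4273) · 2 = 64√4273/4273 ≈ 0.9791 m/s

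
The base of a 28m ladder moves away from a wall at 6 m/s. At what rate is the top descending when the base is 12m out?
9√10/10 ≈ 2.846 m/s

x² + y² = 28²
2x·dx/dt + 2y·dy/dt = 0
dy/dt = -x/y · dx/dt = -12/(8√10) · 6 = -9√10/10 m/s
The top is descending at 9√10/10 ≈ 2.846 m/s.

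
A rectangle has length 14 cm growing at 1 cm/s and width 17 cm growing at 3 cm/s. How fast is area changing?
59 cm²/s

A = lw
dA/dt = w·dl/dt + l·dw/dt = 17·1 + 14·3 = 59 cm²/s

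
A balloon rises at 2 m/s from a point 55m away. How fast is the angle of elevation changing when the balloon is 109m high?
0.00738 rad/s

tan(θ) = y/55
sec²(θ) · dθ/dt = (1/55) · dy/dt
dθ/dt = cos²(θ)/55 · 2 = 55/(55² + 109²) · 2
dθ/dt = 0.00738 rad/s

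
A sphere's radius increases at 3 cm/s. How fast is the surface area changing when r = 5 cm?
120π cm²/s

S = 4πr²
dS/dt = dS/dr · dr/dt = 8πr · 3
At r = 5: dS/dt = 120π cm²/s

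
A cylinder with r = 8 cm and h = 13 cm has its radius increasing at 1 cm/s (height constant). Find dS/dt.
58π cm²/s

S = 2πrh + 2πr² (lateral + bases)
dS/dt = (2πh + 4πr)·dr/dt = (2π·13 + 4π·8)·1
= 58π cm²/s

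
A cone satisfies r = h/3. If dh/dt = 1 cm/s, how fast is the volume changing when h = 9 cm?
9π cm³/s

V = (1/3)π(h/3)²h = πh³/27
dV/dt = πh²/9 · 1
At h = 9: dV/dt = 9π cm³/s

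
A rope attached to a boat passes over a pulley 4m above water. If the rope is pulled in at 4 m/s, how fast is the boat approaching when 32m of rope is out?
32√7/21 ≈ 4.032 m/s

rope² = x² + 4²
x = √(32² - 4²) = 12√7
dx/dt = (rope/x) · d(rope)/dt = (32/(12√7)) · (-4) = -32√7/21 m/s
The boat approaches at 32√7/21 ≈ 4.032 m/s.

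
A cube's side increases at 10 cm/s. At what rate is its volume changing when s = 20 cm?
12000 cm³/s

V = s³
dV/dt = 3s² · ds/dt = 3·20²·10 = 12000 cm³/s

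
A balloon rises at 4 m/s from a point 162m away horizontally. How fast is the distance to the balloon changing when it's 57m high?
76√3277/3277 ≈ 1.328 m/s

z² = 162² + y²
z = √(162² + 57²) = 3√3277
dz/dt = y/z · dy/dt = 57/(3√3277) · 4 = 76√3277/3277 ≈ 1.328 m/s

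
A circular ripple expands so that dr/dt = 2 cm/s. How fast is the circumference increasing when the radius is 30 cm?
4π cm/s

C = 2πr
dC/dt = 2π · dr/dt = 2π · 2 = 4π cm/s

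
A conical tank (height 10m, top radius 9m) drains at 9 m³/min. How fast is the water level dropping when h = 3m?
100/(81π) ≈ 0.393 m/min

r/h = 9/10, so r = (9/10)h
V = (1/3)πr²h = (1/3)π((9/10)h)²h = (27/100)πh³
dV/dh = (81/100)πh²
dh/dt = (dV/dt)/(dV/dh) = -9/((81/100)π·3²) = -100/(81π) m/min
The level is dropping at 100/(81π) ≈ 0.393 m/min.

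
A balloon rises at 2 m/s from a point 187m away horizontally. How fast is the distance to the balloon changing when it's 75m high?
75√40594/20297 ≈ 0.7445 m/s

z² = 187² + y²
z = √(187² + 75²) = √40594
dz/dt = y/z · dy/dt = 75/√40594 · 2 = 75√40594/20297 ≈ 0.7445 m/s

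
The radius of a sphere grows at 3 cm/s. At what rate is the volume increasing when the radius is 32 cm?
12288π cm³/s

V = (4/3)πr³
dV/dt = dV/dr · dr/dt = 4πr² · 3
At r = 32: dV/dt = 12288π cm³/s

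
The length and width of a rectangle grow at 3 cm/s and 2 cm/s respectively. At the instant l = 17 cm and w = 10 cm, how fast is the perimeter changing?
10 cm/s

P = 2(l + w)
dP/dt = 2(dl/dt + dw/dt) = 2(3 + 2) = 10 cm/s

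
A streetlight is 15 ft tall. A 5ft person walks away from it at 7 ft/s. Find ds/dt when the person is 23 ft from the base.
7/2 ft/s

By similar triangles: 15/(x+s) = 5/s
Solving: s = 5x/10
ds/dt = 5/10 · dx/dt = 1/2 · 7 = 7/2 ft/s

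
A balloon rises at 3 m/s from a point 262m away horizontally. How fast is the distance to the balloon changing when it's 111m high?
333√80965/80965 ≈ 1.17 m/s

z² = 262² + y²
z = √(262² + 111²) = √80965
dz/dt = y/z · dy/dt = 111/√80965 · 3 = 333√80965/80965 ≈ 1.17 m/s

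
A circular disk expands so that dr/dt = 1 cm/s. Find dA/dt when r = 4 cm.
8π cm²/s

A = πr²
dA/dt = 2πr · dr/dt = 2π(4)(1) = 8π cm²/s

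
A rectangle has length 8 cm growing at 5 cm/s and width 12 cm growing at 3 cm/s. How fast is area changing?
84 cm²/s

A = lw
dA/dt = w·dl/dt + l·dw/dt = 12·5 + 8·3 = 84 cm²/s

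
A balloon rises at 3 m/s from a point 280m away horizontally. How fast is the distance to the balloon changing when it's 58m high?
87√20441/20441 ≈ 0.6085 m/s

z² = 280² + y²
z = √(280² + 58²) = 2√20441
dz/dt = y/z · dy/dt = 58/(2√20441) · 3 = 87√20441/20441 ≈ 0.6085 m/s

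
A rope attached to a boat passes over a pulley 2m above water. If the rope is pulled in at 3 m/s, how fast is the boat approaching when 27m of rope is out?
81√29/145 ≈ 3.008 m/s

rope² = x² + 2²
x = √(27² - 2²) = 5√29
dx/dt = (rope/x) · d(rope)/dt = (27/(5√29)) · (-3) = -81√29/145 m/s
The boat approaches at 81√29/145 ≈ 3.008 m/s.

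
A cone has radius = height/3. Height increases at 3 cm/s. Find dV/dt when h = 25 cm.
625π/3 cm³/s

V = (1/3)π(h/3)²h = πh³/27
dV/dt = πh²/9 · 3
At h = 25: dV/dt = 625π/3 cm³/s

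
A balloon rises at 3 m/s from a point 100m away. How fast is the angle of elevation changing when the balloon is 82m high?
0.017938 rad/s

tan(θ) = y/100
sec²(θ) · dθ/dt = (1/100) · dy/dt
dθ/dt = cos²(θ)/100 · 3 = 100/(100² + 82²) · 3
dθ/dt = 0.017938 rad/s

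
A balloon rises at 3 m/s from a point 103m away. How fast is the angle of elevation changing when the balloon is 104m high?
0.014422 rad/s

tan(θ) = y/103
sec²(θ) · dθ/dt = (1/103) · dy/dt
dθ/dt = cos²(θ)/103 · 3 = 103/(103² + 104²) · 3
dθ/dt = 0.014422 rad/s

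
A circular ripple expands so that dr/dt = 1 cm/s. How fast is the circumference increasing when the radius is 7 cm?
2π cm/s

C = 2πr
dC/dt = 2π · dr/dt = 2π · 1 = 2π cm/s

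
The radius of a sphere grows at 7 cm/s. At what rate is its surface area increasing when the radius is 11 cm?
616π cm²/s

S = 4πr²
dS/dt = dS/dr · dr/dt = 8πr · 7
At r = 11: dS/dt = 616π cm²/s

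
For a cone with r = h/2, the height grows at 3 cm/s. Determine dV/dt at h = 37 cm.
4107π/4 cm³/s

V = (1/3)π(h/2)²h = πh³/12
dV/dt = πh²/4 · 3
At h = 37: dV/dt = 4107π/4 cm³/s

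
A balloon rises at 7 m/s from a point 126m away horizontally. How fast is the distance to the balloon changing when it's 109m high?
763√27757/27757 ≈ 4.58 m/s

z² = 126² + y²
z = √(126² + 109²) = √27757
dz/dt = y/z · dy/dt = 109/√27757 · 7 = 763√27757/27757 ≈ 4.58 m/s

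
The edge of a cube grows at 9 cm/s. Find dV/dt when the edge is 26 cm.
18252 cm³/s

V = s³
dV/dt = 3s² · ds/dt = 3·26²·9 = 18252 cm³/s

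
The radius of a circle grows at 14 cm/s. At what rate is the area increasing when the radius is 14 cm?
392π cm²/s

A = πr²
dA/dt = 2πr · dr/dt = 2π(14)(14) = 392π cm²/s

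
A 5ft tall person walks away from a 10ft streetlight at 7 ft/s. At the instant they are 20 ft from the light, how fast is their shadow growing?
7 ft/s

By similar triangles: 10/(x+s) = 5/s
Solving: s = 5x/5
ds/dt = 5/5 · dx/dt = 1 · 7 = 7 ft/s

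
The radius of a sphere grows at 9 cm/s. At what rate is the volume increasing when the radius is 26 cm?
24336π cm³/s

V = (4/3)πr³
dV/dt = dV/dr · dr/dt = 4πr² · 9
At r = 26: dV/dt = 24336π cm³/s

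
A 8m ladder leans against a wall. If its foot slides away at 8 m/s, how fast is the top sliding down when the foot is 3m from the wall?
24√55/55 ≈ 3.236 m/s

x² + y² = 8²
2x·dx/dt + 2y·dy/dt = 0
dy/dt = -x/y · dx/dt = -3/√55 · 8 = -24√55/55 m/s
The top is descending at 24√55/55 ≈ 3.236 m/s.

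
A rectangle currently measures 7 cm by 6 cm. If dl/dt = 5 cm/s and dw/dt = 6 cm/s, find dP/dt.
22 cm/s

P = 2(l + w)
dP/dt = 2(dl/dt + dw/dt) = 2(5 + 6) = 22 cm/s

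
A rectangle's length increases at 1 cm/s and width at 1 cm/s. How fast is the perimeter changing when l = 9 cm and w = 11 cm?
4 cm/s

P = 2(l + w)
dP/dt = 2(dl/dt + dw/dt) = 2(1 + 1) = 4 cm/s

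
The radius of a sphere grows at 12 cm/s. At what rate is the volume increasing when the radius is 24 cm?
27648π cm³/s

V = (4/3)πr³
dV/dt = dV/dr · dr/dt = 4πr² · 12
At r = 24: dV/dt = 27648π cm³/s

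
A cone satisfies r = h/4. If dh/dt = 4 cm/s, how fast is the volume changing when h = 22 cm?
121π cm³/s

V = (1/3)π(h/4)²h = πh³/48
dV/dt = πh²/16 · 4
At h = 22: dV/dt = 121π cm³/s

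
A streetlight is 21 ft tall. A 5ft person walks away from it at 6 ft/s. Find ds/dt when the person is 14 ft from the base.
15/8 ft/s

By similar triangles: 21/(x+s) = 5/s
Solving: s = 5x/16
ds/dt = 5/16 · dx/dt = 5/16 · 6 = 15/8 ft/s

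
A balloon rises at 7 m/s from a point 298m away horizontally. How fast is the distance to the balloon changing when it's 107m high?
749√100253/100253 ≈ 2.366 m/s

z² = 298² + y²
z = √(298² + 107²) = √100253
dz/dt = y/z · dy/dt = 107/√100253 · 7 = 749√100253/100253 ≈ 2.366 m/s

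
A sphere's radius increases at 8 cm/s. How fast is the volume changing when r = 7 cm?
1568π cm³/s

V = (4/3)πr³
dV/dt = dV/dr · dr/dt = 4πr² · 8
At r = 7: dV/dt = 1568π cm³/s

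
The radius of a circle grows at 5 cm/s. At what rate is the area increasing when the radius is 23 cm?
230π cm²/s

A = πr²
dA/dt = 2πr · dr/dt = 2π(23)(5) = 230π cm²/s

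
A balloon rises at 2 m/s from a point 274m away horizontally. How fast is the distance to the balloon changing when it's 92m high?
92√20885/20885 ≈ 0.6366 m/s

z² = 274² + y²
z = √(274² + 92²) = 2√20885
dz/dt = y/z · dy/dt = 92/(2√20885) · 2 = 92√20885/20885 ≈ 0.6366 m/s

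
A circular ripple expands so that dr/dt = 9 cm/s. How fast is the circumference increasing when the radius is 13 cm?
18π cm/s

C = 2πr
dC/dt = 2π · dr/dt = 2π · 9 = 18π cm/s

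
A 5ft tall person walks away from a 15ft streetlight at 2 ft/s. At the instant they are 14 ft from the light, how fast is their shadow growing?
1 ft/s

By similar triangles: 15/(x+s) = 5/s
Solving: s = 5x/10
ds/dt = 5/10 · dx/dt = 1/2 · 2 = 1 ft/s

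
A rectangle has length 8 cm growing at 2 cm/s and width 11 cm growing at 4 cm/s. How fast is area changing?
54 cm²/s

A = lw
dA/dt = w·dl/dt + l·dw/dt = 11·2 + 8·4 = 54 cm²/s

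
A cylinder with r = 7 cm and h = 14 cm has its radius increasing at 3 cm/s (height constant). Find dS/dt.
168π cm²/s

S = 2πrh + 2πr² (lateral + bases)
dS/dt = (2πh + 4πr)·dr/dt = (2π·14 + 4π·7)·3
= 168π cm²/s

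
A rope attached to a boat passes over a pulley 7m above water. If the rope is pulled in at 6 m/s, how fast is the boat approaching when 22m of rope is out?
44√435/145 ≈ 6.329 m/s

rope² = x² + 7²
x = √(22² - 7²) = √435
dx/dt = (rope/x) · d(rope)/dt = (22/√435) · (-6) = -44√435/145 m/s
The boat approaches at 44√435/145 ≈ 6.329 m/s.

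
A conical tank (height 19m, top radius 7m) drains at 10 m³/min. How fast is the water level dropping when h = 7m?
3610/(2401π) ≈ 0.4786 m/min

r/h = 7/19, so r = (7/19)h
V = (1/3)πr²h = (1/3)π((7/19)h)²h = (49/1083)πh³
dV/dh = (49/361)πh²
dh/dt = (dV/dt)/(dV/dh) = -10/((49/361)π·7²) = -3610/(2401π) m/min
The level is dropping at 3610/(2401π) ≈ 0.4786 m/min.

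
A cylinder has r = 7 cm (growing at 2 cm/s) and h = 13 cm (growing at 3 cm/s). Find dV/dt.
511π cm³/s

V = πr²h
dV/dt = 2πrh·dr/dt + πr²·dh/dt
= 2π(7)(13)(2) + π(7)²(3)
= 511π cm³/s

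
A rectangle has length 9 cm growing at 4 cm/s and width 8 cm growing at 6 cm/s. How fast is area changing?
86 cm²/s

A = lw
dA/dt = w·dl/dt + l·dw/dt = 8·4 + 9·6 = 86 cm²/s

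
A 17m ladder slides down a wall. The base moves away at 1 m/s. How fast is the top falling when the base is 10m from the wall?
10√21/63 ≈ 0.7274 m/s

x² + y² = 17²
2x·dx/dt + 2y·dy/dt = 0
dy/dt = -x/y · dx/dt = -10/(3√21) · 1 = -10√21/63 m/s
The top is descending at 10√21/63 ≈ 0.7274 m/s.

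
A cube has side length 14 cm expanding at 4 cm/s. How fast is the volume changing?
2352 cm³/s

V = s³
dV/dt = 3s² · ds/dt = 3·14²·4 = 2352 cm³/s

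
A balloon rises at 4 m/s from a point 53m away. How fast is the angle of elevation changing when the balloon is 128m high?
0.011046 rad/s

tan(θ) = y/53
sec²(θ) · dθ/dt = (1/53) · dy/dt
dθ/dt = cos²(θ)/53 · 4 = 53/(53² + 128²) · 4
dθ/dt = 0.011046 rad/s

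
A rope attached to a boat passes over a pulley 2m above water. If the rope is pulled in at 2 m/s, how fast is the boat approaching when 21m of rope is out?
42√437/437 ≈ 2.009 m/s

rope² = x² + 2²
x = √(21² - 2²) = √437
dx/dt = (rope/x) · d(rope)/dt = (21/√437) · (-2) = -42√437/437 m/s
The boat approaches at 42√437/437 ≈ 2.009 m/s.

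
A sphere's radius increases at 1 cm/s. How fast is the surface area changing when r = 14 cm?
112π cm²/s

S = 4πr²
dS/dt = dS/dr · dr/dt = 8πr · 1
At r = 14: dS/dt = 112π cm²/s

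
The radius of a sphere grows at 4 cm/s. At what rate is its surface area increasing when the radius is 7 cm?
224π cm²/s

S = 4πr²
dS/dt = dS/dr · dr/dt = 8πr · 4
At r = 7: dS/dt = 224π cm²/s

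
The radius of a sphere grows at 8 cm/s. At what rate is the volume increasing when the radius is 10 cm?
3200π cm³/s

V = (4/3)πr³
dV/dt = dV/dr · dr/dt = 4πr² · 8
At r = 10: dV/dt = 3200π cm³/s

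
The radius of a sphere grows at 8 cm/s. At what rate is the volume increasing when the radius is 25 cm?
20000π cm³/s

V = (4/3)πr³
dV/dt = dV/dr · dr/dt = 4πr² · 8
At r = 25: dV/dt = 20000π cm³/s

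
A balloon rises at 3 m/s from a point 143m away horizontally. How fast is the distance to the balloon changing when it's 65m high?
15√146/146 ≈ 1.241 m/s

z² = 143² + y²
z = √(143² + 65²) = 13√146
dz/dt = y/z · dy/dt = 65/(13√146) · 3 = 15√146/146 ≈ 1.241 m/s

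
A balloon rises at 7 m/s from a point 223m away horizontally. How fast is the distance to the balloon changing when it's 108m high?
756√73/2117 ≈ 3.051 m/s

z² = 223² + y²
z = √(223² + 108²) = 29√73
dz/dt = y/z · dy/dt = 108/(29√73) · 7 = 756√73/2117 ≈ 3.051 m/s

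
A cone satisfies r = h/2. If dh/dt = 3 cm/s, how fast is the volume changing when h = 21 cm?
1323π/4 cm³/s

V = (1/3)π(h/2)²h = πh³/12
dV/dt = πh²/4 · 3
At h = 21: dV/dt = 1323π/4 cm³/s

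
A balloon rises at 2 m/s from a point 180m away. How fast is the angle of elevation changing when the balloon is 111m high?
0.00805 rad/s

tan(θ) = y/180
sec²(θ) · dθ/dt = (1/180) · dy/dt
dθ/dt = cos²(θ)/180 · 2 = 180/(180² + 111²) · 2
dθ/dt = 0.00805 rad/s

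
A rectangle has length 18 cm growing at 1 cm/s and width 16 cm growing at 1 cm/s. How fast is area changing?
34 cm²/s

A = lw
dA/dt = w·dl/dt + l·dw/dt = 16·1 + 18·1 = 34 cm²/s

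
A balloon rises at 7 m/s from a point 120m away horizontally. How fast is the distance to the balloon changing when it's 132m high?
77√221/221 ≈ 5.18 m/s

z² = 120² + y²
z = √(120² + 132²) = 12√221
dz/dt = y/z · dy/dt = 132/(12√221) · 7 = 77√221/221 ≈ 5.18 m/s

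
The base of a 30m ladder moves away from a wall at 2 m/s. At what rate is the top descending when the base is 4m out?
4√221/221 ≈ 0.2691 m/s

x² + y² = 30²
2x·dx/dt + 2y·dy/dt = 0
dy/dt = -x/y · dx/dt = -4/(2√221) · 2 = -4√221/221 m/s
The top is descending at 4√221/221 ≈ 0.2691 m/s.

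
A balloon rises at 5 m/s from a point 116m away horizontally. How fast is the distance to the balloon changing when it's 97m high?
97√22865/4573 ≈ 3.207 m/s

z² = 116² + y²
z = √(116² + 97²) = √22865
dz/dt = y/z · dy/dt = 97/√22865 · 5 = 97√22865/4573 ≈ 3.207 m/s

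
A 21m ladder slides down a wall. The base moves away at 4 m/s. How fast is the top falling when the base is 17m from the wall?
17√38/19 ≈ 5.516 m/s

x² + y² = 21²
2x·dx/dt + 2y·dy/dt = 0
dy/dt = -x/y · dx/dt = -17/(2√38) · 4 = -17√38/19 m/s
The top is descending at 17√38/19 ≈ 5.516 m/s.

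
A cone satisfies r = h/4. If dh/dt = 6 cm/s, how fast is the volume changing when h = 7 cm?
147π/8 cm³/s

V = (1/3)π(h/4)²h = πh³/48
dV/dt = πh²/16 · 6
At h = 7: dV/dt = 147π/8 cm³/s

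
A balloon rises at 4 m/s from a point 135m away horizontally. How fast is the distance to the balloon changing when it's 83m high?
166√25114/12557 ≈ 2.095 m/s

z² = 135² + y²
z = √(135² + 83²) = √25114
dz/dt = y/z · dy/dt = 83/√25114 · 4 = 166√25114/12557 ≈ 2.095 m/s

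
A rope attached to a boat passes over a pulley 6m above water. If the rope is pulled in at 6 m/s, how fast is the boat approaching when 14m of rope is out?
21√10/10 ≈ 6.641 m/s

rope² = x² + 6²
x = √(14² - 6²) = 4√10
dx/dt = (rope/x) · d(rope)/dt = (14/(4√10)) · (-6) = -21√10/10 m/s
The boat approaches at 21√10/10 ≈ 6.641 m/s.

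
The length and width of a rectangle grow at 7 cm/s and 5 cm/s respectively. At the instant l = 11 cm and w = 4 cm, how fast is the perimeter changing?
24 cm/s

P = 2(l + w)
dP/dt = 2(dl/dt + dw/dt) = 2(7 + 5) = 24 cm/s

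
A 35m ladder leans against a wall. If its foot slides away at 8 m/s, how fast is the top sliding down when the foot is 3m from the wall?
3√19/19 ≈ 0.6882 m/s

x² + y² = 35²
2x·dx/dt + 2y·dy/dt = 0
dy/dt = -x/y · dx/dt = -3/(8√19) · 8 = -3√19/19 m/s
The top is descending at 3√19/19 ≈ 0.6882 m/s.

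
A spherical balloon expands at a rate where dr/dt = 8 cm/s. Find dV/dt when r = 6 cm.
1152π cm³/s

V = (4/3)πr³
dV/dt = dV/dr · dr/dt = 4πr² · 8
At r = 6: dV/dt = 1152π cm³/s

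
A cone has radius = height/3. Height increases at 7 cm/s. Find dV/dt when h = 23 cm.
3703π/9 cm³/s

V = (1/3)π(h/3)²h = πh³/27
dV/dt = πh²/9 · 7
At h = 23: dV/dt = 3703π/9 cm³/s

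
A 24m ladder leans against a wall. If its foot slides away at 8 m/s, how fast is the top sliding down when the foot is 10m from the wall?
40√119/119 ≈ 3.667 m/s

x² + y² = 24²
2x·dx/dt + 2y·dy/dt = 0
dy/dt = -x/y · dx/dt = -10/(2√119) · 8 = -40√119/119 m/s
The top is descending at 40√119/119 ≈ 3.667 m/s.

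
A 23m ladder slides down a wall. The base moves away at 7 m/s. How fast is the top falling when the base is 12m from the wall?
12√385/55 ≈ 4.281 m/s

x² + y² = 23²
2x·dx/dt + 2y·dy/dt = 0
dy/dt = -x/y · dx/dt = -12/√385 · 7 = -12√385/55 m/s
The top is descending at 12√385/55 ≈ 4.281 m/s.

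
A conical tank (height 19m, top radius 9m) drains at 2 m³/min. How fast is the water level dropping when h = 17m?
722/(23409π) ≈ 0.009818 m/min

r/h = 9/19, so r = (9/19)h
V = (1/3)πr²h = (1/3)π((9/19)h)²h = (27/361)πh³
dV/dh = (81/361)πh²
dh/dt = (dV/dt)/(dV/dh) = -2/((81/361)π·17²) = -722/(23409π) m/min
The level is dropping at 722/(23409π) ≈ 0.009818 m/min.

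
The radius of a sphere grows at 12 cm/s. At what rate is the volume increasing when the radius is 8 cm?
3072π cm³/s

V = (4/3)πr³
dV/dt = dV/dr · dr/dt = 4πr² · 12
At r = 8: dV/dt = 3072π cm³/s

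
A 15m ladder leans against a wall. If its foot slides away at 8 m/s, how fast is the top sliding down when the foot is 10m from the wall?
16√5/5 ≈ 7.155 m/s

x² + y² = 15²
2x·dx/dt + 2y·dy/dt = 0
dy/dt = -x/y · dx/dt = -10/(5√5) · 8 = -16√5/5 m/s
The top is descending at 16√5/5 ≈ 7.155 m/s.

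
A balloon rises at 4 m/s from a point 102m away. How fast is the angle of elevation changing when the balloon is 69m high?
0.026904 rad/s

tan(θ) = y/102
sec²(θ) · dθ/dt = (1/102) · dy/dt
dθ/dt = cos²(θ)/102 · 4 = 102/(102² + 69²) · 4
dθ/dt = 0.026904 rad/s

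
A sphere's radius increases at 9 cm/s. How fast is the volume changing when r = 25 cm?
22500π cm³/s

V = (4/3)πr³
dV/dt = dV/dr · dr/dt = 4πr² · 9
At r = 25: dV/dt = 22500π cm³/s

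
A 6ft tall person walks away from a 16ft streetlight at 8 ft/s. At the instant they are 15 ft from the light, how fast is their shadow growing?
24/5 ft/s

By similar triangles: 16/(x+s) = 6/s
Solving: s = 6x/10
ds/dt = 6/10 · dx/dt = 3/5 · 8 = 24/5 ft/s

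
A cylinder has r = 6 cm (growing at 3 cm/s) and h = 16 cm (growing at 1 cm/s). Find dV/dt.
612π cm³/s

V = πr²h
dV/dt = 2πrh·dr/dt + πr²·dh/dt
= 2π(6)(16)(3) + π(6)²(1)
= 612π cm³/s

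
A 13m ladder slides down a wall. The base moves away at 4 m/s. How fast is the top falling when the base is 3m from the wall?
3√10/10 ≈ 0.9487 m/s

x² + y² = 13²
2x·dx/dt + 2y·dy/dt = 0
dy/dt = -x/y · dx/dt = -3/(4√10) · 4 = -3√10/10 m/s
The top is descending at 3√10/10 ≈ 0.9487 m/s.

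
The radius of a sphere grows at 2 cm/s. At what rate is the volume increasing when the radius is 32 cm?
8192π cm³/s

V = (4/3)πr³
dV/dt = dV/dr · dr/dt = 4πr² · 2
At r = 32: dV/dt = 8192π cm³/s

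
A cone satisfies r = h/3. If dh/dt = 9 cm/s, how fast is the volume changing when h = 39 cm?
1521π cm³/s

V = (1/3)π(h/3)²h = πh³/27
dV/dt = πh²/9 · 9
At h = 39: dV/dt = 1521π cm³/s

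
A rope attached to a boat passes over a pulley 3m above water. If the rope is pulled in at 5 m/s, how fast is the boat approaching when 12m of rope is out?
4√15/3 ≈ 5.164 m/s

rope² = x² + 3²
x = √(12² - 3²) = 3√15
dx/dt = (rope/x) · d(rope)/dt = (12/(3√15)) · (-5) = -4√15/3 m/s
The boat approaches at 4√15/3 ≈ 5.164 m/s.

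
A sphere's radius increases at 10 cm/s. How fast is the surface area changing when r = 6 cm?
480π cm²/s

S = 4πr²
dS/dt = dS/dr · dr/dt = 8πr · 10
At r = 6: dS/dt = 480π cm²/s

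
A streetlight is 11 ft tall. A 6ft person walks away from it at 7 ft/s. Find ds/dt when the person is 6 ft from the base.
42/5 ft/s

By similar triangles: 11/(x+s) = 6/s
Solving: s = 6x/5
ds/dt = 6/5 · dx/dt = 6/5 · 7 = 42/5 ft/s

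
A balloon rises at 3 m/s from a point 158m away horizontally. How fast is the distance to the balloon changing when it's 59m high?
177√28445/28445 ≈ 1.049 m/s

z² = 158² + y²
z = √(158² + 59²) = √28445
dz/dt = y/z · dy/dt = 59/√28445 · 3 = 177√28445/28445 ≈ 1.049 m/s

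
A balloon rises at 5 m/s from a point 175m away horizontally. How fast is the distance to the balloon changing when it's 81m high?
405√37186/37186 ≈ 2.1 m/s

z² = 175² + y²
z = √(175² + 81²) = √37186
dz/dt = y/z · dy/dt = 81/√37186 · 5 = 405√37186/37186 ≈ 2.1 m/s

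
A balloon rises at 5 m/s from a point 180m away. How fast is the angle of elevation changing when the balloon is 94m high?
0.021826 rad/s

tan(θ) = y/180
sec²(θ) · dθ/dt = (1/180) · dy/dt
dθ/dt = cos²(θ)/180 · 5 = 180/(180² + 94²) · 5
dθ/dt = 0.021826 rad/s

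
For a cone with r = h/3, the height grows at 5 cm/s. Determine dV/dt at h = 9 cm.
45π cm³/s

V = (1/3)π(h/3)²h = πh³/27
dV/dt = πh²/9 · 5
At h = 9: dV/dt = 45π cm³/s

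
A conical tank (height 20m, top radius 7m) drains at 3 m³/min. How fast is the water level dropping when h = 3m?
400/(147π) ≈ 0.8661 m/min

r/h = 7/20, so r = (7/20)h
V = (1/3)πr²h = (1/3)π((7/20)h)²h = (49/1200)πh³
dV/dh = (49/400)πh²
dh/dt = (dV/dt)/(dV/dh) = -3/((49/400)π·3²) = -400/(147π) m/min
The level is dropping at 400/(147π) ≈ 0.8661 m/min.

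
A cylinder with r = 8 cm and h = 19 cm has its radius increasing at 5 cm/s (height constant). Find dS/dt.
350π cm²/s

S = 2πrh + 2πr² (lateral + bases)
dS/dt = (2πh + 4πr)·dr/dt = (2π·19 + 4π·8)·5
= 350π cm²/s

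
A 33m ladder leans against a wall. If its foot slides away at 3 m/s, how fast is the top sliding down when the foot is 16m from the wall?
48√17/119 ≈ 1.663 m/s

x² + y² = 33²
2x·dx/dt + 2y·dy/dt = 0
dy/dt = -x/y · dx/dt = -16/(7√17) · 3 = -48√17/119 m/s
The top is descending at 48√17/119 ≈ 1.663 m/s.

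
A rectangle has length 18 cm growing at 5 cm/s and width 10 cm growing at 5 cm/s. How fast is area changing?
140 cm²/s

A = lw
dA/dt = w·dl/dt + l·dw/dt = 10·5 + 18·5 = 140 cm²/s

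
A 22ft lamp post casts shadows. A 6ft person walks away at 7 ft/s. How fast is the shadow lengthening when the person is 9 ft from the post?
21/8 ft/s

By similar triangles: 22/(x+s) = 6/s
Solving: s = 6x/16
ds/dt = 6/16 · dx/dt = 3/8 · 7 = 21/8 ft/s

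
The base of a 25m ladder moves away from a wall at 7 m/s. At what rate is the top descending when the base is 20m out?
28/3 ≈ 9.333 m/s

x² + y² = 25²
2x·dx/dt + 2y·dy/dt = 0
dy/dt = -x/y · dx/dt = -20/15 · 7 = -28/3 m/s
The top is descending at 28/3 ≈ 9.333 m/s.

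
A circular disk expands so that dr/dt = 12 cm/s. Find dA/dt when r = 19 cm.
456π cm²/s

A = πr²
dA/dt = 2πr · dr/dt = 2π(19)(12) = 456π cm²/s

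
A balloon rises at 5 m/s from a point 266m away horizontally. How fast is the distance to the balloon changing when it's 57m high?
3√205/41 ≈ 1.048 m/s

z² = 266² + y²
z = √(266² + 57²) = 19√205
dz/dt = y/z · dy/dt = 57/(19√205) · 5 = 3√205/41 ≈ 1.048 m/s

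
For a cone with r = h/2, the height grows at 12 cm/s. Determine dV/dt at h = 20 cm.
1200π cm³/s

V = (1/3)π(h/2)²h = πh³/12
dV/dt = πh²/4 · 12
At h = 20: dV/dt = 1200π cm³/s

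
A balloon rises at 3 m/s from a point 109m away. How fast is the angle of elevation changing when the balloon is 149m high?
0.009595 rad/s

tan(θ) = y/109
sec²(θ) · dθ/dt = (1/109) · dy/dt
dθ/dt = cos²(θ)/109 · 3 = 109/(109² + 149²) · 3
dθ/dt = 0.009595 rad/s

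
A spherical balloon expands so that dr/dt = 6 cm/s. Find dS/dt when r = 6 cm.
288π cm²/s

S = 4πr²
dS/dt = dS/dr · dr/dt = 8πr · 6
At r = 6: dS/dt = 288π cm²/s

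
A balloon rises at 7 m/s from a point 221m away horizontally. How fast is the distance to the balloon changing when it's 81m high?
567√55402/55402 ≈ 2.409 m/s

z² = 221² + y²
z = √(221² + 81²) = √55402
dz/dt = y/z · dy/dt = 81/√55402 · 7 = 567√55402/55402 ≈ 2.409 m/s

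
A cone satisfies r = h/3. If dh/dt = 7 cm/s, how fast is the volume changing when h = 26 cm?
4732π/9 cm³/s

V = (1/3)π(h/3)²h = πh³/27
dV/dt = πh²/9 · 7
At h = 26: dV/dt = 4732π/9 cm³/s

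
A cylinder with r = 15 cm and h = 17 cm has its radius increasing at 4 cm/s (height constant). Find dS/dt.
376π cm²/s

S = 2πrh + 2πr² (lateral + bases)
dS/dt = (2πh + 4πr)·dr/dt = (2π·17 + 4π·15)·4
= 376π cm²/s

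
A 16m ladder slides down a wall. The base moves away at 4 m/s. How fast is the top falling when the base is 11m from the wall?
44√15/45 ≈ 3.787 m/s

x² + y² = 16²
2x·dx/dt + 2y·dy/dt = 0
dy/dt = -x/y · dx/dt = -11/(3√15) · 4 = -44√15/45 m/s
The top is descending at 44√15/45 ≈ 3.787 m/s.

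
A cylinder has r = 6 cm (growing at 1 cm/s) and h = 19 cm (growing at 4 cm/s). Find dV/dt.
372π cm³/s

V = πr²h
dV/dt = 2πrh·dr/dt + πr²·dh/dt
= 2π(6)(19)(1) + π(6)²(4)
= 372π cm³/s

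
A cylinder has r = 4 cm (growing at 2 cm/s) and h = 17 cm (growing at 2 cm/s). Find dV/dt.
304π cm³/s

V = πr²h
dV/dt = 2πrh·dr/dt + πr²·dh/dt
= 2π(4)(17)(2) + π(4)²(2)
= 304π cm³/s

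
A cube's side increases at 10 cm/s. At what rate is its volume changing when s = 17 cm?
8670 cm³/s

V = s³
dV/dt = 3s² · ds/dt = 3·17²·10 = 8670 cm³/s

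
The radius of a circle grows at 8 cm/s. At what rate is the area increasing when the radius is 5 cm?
80π cm²/s

A = πr²
dA/dt = 2πr · dr/dt = 2π(5)(8) = 80π cm²/s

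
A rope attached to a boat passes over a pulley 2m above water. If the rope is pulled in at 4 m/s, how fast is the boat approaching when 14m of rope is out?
7√3/3 ≈ 4.041 m/s

rope² = x² + 2²
x = √(14² - 2²) = 8√3
dx/dt = (rope/x) · d(rope)/dt = (14/(8√3)) · (-4) = -7√3/3 m/s
The boat approaches at 7√3/3 ≈ 4.041 m/s.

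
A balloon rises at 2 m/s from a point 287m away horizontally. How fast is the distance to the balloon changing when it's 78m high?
156√88453/88453 ≈ 0.5245 m/s

z² = 287² + y²
z = √(287² + 78²) = √88453
dz/dt = y/z · dy/dt = 78/√88453 · 2 = 156√88453/88453 ≈ 0.5245 m/s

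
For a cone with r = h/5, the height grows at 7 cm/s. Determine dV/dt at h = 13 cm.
1183π/25 cm³/s

V = (1/3)π(h/5)²h = πh³/75
dV/dt = πh²/25 · 7
At h = 13: dV/dt = 1183π/25 cm³/s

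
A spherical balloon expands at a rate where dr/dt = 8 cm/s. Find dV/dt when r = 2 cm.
128π cm³/s

V = (4/3)πr³
dV/dt = dV/dr · dr/dt = 4πr² · 8
At r = 2: dV/dt = 128π cm³/s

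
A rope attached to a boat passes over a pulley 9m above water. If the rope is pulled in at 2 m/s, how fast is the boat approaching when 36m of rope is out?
8√15/15 ≈ 2.066 m/s

rope² = x² + 9²
x = √(36² - 9²) = 9√15
dx/dt = (rope/x) · d(rope)/dt = (36/(9√15)) · (-2) = -8√15/15 m/s
The boat approaches at 8√15/15 ≈ 2.066 m/s.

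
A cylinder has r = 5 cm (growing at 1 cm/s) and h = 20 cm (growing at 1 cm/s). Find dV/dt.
225π cm³/s

V = πr²h
dV/dt = 2πrh·dr/dt + πr²·dh/dt
= 2π(5)(20)(1) + π(5)²(1)
= 225π cm³/s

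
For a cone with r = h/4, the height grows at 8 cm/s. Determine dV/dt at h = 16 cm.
128π cm³/s

V = (1/3)π(h/4)²h = πh³/48
dV/dt = πh²/16 · 8
At h = 16: dV/dt = 128π cm³/s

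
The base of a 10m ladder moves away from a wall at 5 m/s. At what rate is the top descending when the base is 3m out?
15√91/91 ≈ 1.572 m/s

x² + y² = 10²
2x·dx/dt + 2y·dy/dt = 0
dy/dt = -x/y · dx/dt = -3/√91 · 5 = -15√91/91 m/s
The top is descending at 15√91/91 ≈ 1.572 m/s.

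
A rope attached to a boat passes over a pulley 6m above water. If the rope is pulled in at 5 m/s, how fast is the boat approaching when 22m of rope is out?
55√7/28 ≈ 5.197 m/s

rope² = x² + 6²
x = √(22² - 6²) = 8√7
dx/dt = (rope/x) · d(rope)/dt = (22/(8√7)) · (-5) = -55√7/28 m/s
The boat approaches at 55√7/28 ≈ 5.197 m/s.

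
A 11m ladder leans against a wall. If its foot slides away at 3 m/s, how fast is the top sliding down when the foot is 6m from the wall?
18√85/85 ≈ 1.952 m/s

x² + y² = 11²
2x·dx/dt + 2y·dy/dt = 0
dy/dt = -x/y · dx/dt = -6/√85 · 3 = -18√85/85 m/s
The top is descending at 18√85/85 ≈ 1.952 m/s.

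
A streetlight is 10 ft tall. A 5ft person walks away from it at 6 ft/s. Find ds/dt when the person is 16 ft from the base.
6 ft/s

By similar triangles: 10/(x+s) = 5/s
Solving: s = 5x/5
ds/dt = 5/5 · dx/dt = 1 · 6 = 6 ft/s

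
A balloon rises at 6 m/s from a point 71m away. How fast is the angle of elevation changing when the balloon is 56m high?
0.052097 rad/s

tan(θ) = y/71
sec²(θ) · dθ/dt = (1/71) · dy/dt
dθ/dt = cos²(θ)/71 · 6 = 71/(71² + 56²) · 6
dθ/dt = 0.052097 rad/s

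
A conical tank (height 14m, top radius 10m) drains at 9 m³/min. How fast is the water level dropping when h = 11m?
441/(3025π) ≈ 0.0464 m/min

r/h = 10/14, so r = (5/7)h
V = (1/3)πr²h = (1/3)π((5/7)h)²h = (25/147)πh³
dV/dh = (25/49)πh²
dh/dt = (dV/dt)/(dV/dh) = -9/((25/49)π·11²) = -441/(3025π) m/min
The level is dropping at 441/(3025π) ≈ 0.0464 m/min.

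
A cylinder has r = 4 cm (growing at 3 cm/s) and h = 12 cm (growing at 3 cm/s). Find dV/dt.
336π cm³/s

V = πr²h
dV/dt = 2πrh·dr/dt + πr²·dh/dt
= 2π(4)(12)(3) + π(4)²(3)
= 336π cm³/s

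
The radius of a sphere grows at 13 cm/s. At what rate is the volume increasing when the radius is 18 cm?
16848π cm³/s

V = (4/3)πr³
dV/dt = dV/dr · dr/dt = 4πr² · 13
At r = 18: dV/dt = 16848π cm³/s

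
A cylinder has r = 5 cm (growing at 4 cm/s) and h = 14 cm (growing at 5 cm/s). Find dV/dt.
685π cm³/s

V = πr²h
dV/dt = 2πrh·dr/dt + πr²·dh/dt
= 2π(5)(14)(4) + π(5)²(5)
= 685π cm³/s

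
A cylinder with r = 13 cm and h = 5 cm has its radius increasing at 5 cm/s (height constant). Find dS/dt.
310π cm²/s

S = 2πrh + 2πr² (lateral + bases)
dS/dt = (2πh + 4πr)·dr/dt = (2π·5 + 4π·13)·5
= 310π cm²/s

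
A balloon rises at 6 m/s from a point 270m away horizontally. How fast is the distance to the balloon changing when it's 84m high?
84√2221/2221 ≈ 1.782 m/s

z² = 270² + y²
z = √(270² + 84²) = 6√2221
dz/dt = y/z · dy/dt = 84/(6√2221) · 6 = 84√2221/2221 ≈ 1.782 m/s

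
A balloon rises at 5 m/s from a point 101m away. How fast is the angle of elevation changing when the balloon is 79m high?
0.030714 rad/s

tan(θ) = y/101
sec²(θ) · dθ/dt = (1/101) · dy/dt
dθ/dt = cos²(θ)/101 · 5 = 101/(101² + 79²) · 5
dθ/dt = 0.030714 rad/s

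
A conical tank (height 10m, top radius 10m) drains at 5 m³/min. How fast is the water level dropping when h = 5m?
1/(5π) ≈ 0.06366 m/min

r/h = 10/10, so r = h
V = (1/3)πr²h = (1/3)π(h)²h = (1/3)πh³
dV/dh = πh²
dh/dt = (dV/dt)/(dV/dh) = -5/(π·5²) = -1/(5π) m/min
The level is dropping at 1/(5π) ≈ 0.06366 m/min.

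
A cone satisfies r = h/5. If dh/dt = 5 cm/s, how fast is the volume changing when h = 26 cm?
676π/5 cm³/s

V = (1/3)π(h/5)²h = πh³/75
dV/dt = πh²/25 · 5
At h = 26: dV/dt = 676π/5 cm³/s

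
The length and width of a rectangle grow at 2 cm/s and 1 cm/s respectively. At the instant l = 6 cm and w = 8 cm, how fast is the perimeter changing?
6 cm/s

P = 2(l + w)
dP/dt = 2(dl/dt + dw/dt) = 2(2 + 1) = 6 cm/s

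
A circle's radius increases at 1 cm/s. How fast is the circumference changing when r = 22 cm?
2π cm/s

C = 2πr
dC/dt = 2π · dr/dt = 2π · 1 = 2π cm/s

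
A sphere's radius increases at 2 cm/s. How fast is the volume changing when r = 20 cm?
3200π cm³/s

V = (4/3)πr³
dV/dt = dV/dr · dr/dt = 4πr² · 2
At r = 20: dV/dt = 3200π cm³/s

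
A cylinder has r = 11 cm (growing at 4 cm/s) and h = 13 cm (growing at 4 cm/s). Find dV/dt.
1628π cm³/s

V = πr²h
dV/dt = 2πrh·dr/dt + πr²·dh/dt
= 2π(11)(13)(4) + π(11)²(4)
= 1628π cm³/s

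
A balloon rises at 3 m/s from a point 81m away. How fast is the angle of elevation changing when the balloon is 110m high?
0.013022 rad/s

tan(θ) = y/81
sec²(θ) · dθ/dt = (1/81) · dy/dt
dθ/dt = cos²(θ)/81 · 3 = 81/(81² + 110²) · 3
dθ/dt = 0.013022 rad/s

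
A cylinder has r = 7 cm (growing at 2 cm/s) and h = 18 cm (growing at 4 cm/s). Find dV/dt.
700π cm³/s

V = πr²h
dV/dt = 2πrh·dr/dt + πr²·dh/dt
= 2π(7)(18)(2) + π(7)²(4)
= 700π cm³/s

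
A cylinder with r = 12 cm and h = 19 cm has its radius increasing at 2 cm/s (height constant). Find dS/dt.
172π cm²/s

S = 2πrh + 2πr² (lateral + bases)
dS/dt = (2πh + 4πr)·dr/dt = (2π·19 + 4π·12)·2
= 172π cm²/s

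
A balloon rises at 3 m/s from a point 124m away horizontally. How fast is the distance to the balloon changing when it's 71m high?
213√20417/20417 ≈ 1.491 m/s

z² = 124² + y²
z = √(124² + 71²) = √20417
dz/dt = y/z · dy/dt = 71/√20417 · 3 = 213√20417/20417 ≈ 1.491 m/s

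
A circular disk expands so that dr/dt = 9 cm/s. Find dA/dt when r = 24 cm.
432π cm²/s

A = πr²
dA/dt = 2πr · dr/dt = 2π(24)(9) = 432π cm²/s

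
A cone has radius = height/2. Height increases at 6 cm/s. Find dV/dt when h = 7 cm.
147π/2 cm³/s

V = (1/3)π(h/2)²h = πh³/12
dV/dt = πh²/4 · 6
At h = 7: dV/dt = 147π/2 cm³/s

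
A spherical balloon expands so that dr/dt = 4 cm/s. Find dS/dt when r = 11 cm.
352π cm²/s

S = 4πr²
dS/dt = dS/dr · dr/dt = 8πr · 4
At r = 11: dS/dt = 352π cm²/s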